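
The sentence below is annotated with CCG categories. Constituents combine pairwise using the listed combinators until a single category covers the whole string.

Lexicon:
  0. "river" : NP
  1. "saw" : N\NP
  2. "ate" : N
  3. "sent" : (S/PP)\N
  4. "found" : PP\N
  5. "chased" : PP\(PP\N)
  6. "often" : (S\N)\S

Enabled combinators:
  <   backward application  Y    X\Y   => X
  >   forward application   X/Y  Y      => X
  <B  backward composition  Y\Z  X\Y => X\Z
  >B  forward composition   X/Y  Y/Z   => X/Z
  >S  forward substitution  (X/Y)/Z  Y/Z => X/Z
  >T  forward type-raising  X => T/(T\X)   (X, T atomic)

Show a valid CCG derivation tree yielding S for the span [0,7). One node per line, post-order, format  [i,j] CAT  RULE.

[0,7] S   <
  [0,2] N   >
    [0,1] N/(N\NP)   >T
      [0,1] "river" : NP
    [1,2] "saw" : N\NP
  [2,7] S\N   <
    [2,6] S   >
      [2,4] S/PP   <
        [2,3] "ate" : N
        [3,4] "sent" : (S/PP)\N
      [4,6] PP   <
        [4,5] "found" : PP\N
        [5,6] "chased" : PP\(PP\N)
    [6,7] "often" : (S\N)\S

[0,1] NP  lex  "river"
[0,1] N/(N\NP)  >T
[1,2] N\NP  lex  "saw"
[0,2] N  >  k=1
[2,3] N  lex  "ate"
[3,4] (S/PP)\N  lex  "sent"
[2,4] S/PP  <  k=3
[4,5] PP\N  lex  "found"
[5,6] PP\(PP\N)  lex  "chased"
[4,6] PP  <  k=5
[2,6] S  >  k=4
[6,7] (S\N)\S  lex  "often"
[2,7] S\N  <  k=6
[0,7] S  <  k=2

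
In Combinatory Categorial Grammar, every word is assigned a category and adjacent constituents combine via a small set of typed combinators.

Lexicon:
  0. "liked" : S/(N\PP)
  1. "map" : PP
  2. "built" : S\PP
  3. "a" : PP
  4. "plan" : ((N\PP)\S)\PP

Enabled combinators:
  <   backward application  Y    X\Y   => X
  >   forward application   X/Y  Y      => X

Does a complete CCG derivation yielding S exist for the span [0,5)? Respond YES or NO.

[0,5] S   >
  [0,1] "liked" : S/(N\PP)
  [1,5] N\PP   <
    [1,3] S   <
      [1,2] "map" : PP
      [2,3] "built" : S\PP
    [3,5] (N\PP)\S   <
      [3,4] "a" : PP
      [4,5] "plan" : ((N\PP)\S)\PP

YES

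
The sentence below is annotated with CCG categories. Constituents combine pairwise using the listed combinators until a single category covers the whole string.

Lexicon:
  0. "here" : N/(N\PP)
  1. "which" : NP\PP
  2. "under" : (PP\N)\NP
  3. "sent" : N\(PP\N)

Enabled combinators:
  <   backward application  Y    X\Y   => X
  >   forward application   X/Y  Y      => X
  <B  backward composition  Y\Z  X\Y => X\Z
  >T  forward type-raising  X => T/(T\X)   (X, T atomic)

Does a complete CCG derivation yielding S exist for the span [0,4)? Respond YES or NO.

N/(N\PP) NP\PP (PP\N)\NP N\(PP\N)
CKY chart[0,4] = {N, N/(N\N), NP/(NP\N), PP/(PP\N), S/(S\N)}; S ∉ chart

NO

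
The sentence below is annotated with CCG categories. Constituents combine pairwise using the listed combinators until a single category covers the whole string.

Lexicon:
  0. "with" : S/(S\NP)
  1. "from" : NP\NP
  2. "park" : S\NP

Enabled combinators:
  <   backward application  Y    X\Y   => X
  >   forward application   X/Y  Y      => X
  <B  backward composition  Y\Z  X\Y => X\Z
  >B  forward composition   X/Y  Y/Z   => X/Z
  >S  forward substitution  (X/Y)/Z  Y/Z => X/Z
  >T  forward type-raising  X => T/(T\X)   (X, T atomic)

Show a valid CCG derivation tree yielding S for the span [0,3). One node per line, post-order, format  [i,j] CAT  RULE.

[0,3] S   >
  [0,1] "with" : S/(S\NP)
  [1,3] S\NP   <B
    [1,2] "from" : NP\NP
    [2,3] "park" : S\NP

[0,1] S/(S\NP)  lex  "with"
[1,2] NP\NP  lex  "from"
[2,3] S\NP  lex  "park"
[1,3] S\NP  <B  k=2
[0,3] S  >  k=1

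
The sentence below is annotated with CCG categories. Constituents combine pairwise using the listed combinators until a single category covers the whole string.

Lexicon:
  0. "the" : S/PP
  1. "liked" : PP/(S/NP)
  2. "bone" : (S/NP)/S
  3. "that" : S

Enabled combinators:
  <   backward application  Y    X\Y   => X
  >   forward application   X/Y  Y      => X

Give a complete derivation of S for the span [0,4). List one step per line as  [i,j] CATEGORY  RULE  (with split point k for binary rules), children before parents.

[0,1] S/PP  lex  "the"
[1,2] PP/(S/NP)  lex  "liked"
[2,3] (S/NP)/S  lex  "bone"
[3,4] S  lex  "that"
[2,4] S/NP  >  k=3
[1,4] PP  >  k=2
[0,4] S  >  k=1

[0,4] S   >
  [0,1] "the" : S/PP
  [1,4] PP   >
    [1,2] "liked" : PP/(S/NP)
    [2,4] S/NP   >
      [2,3] "bone" : (S/NP)/S
      [3,4] "that" : S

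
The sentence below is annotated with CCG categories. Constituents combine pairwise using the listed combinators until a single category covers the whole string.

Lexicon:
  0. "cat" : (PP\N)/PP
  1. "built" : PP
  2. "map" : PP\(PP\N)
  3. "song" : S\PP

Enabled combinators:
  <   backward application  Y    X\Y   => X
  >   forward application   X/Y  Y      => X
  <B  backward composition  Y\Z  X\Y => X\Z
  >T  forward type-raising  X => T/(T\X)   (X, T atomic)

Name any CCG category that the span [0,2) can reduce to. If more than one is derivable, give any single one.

[0,4] S   <
  [0,3] PP   <
    [0,2] PP\N   >
      [0,1] "cat" : (PP\N)/PP
      [1,2] "built" : PP
    [2,3] "map" : PP\(PP\N)
  [3,4] "song" : S\PP

PP\N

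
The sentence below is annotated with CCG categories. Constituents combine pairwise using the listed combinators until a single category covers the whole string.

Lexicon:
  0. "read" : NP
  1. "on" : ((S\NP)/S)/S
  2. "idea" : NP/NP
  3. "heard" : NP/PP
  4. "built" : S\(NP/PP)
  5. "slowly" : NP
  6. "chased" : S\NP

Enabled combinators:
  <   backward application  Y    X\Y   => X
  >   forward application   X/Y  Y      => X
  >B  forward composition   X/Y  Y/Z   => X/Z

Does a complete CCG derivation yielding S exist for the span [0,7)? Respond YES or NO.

YES

[0,7] S   <
  [0,1] "read" : NP
  [1,7] S\NP   >
    [1,5] (S\NP)/S   >
      [1,2] "on" : ((S\NP)/S)/S
      [2,5] S   <
        [2,4] NP/PP   >B
          [2,3] "idea" : NP/NP
          [3,4] "heard" : NP/PP
        [4,5] "built" : S\(NP/PP)
    [5,7] S   <
      [5,6] "slowly" : NP
      [6,7] "chased" : S\NP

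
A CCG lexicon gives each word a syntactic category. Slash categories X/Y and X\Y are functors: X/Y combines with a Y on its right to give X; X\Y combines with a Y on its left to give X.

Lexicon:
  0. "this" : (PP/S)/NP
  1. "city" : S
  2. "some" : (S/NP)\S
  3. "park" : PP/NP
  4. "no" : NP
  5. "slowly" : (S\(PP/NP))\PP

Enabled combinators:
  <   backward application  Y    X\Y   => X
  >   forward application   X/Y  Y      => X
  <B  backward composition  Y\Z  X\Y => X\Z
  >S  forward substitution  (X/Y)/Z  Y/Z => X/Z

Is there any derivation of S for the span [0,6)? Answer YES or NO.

YES

[0,6] S   <
  [0,3] PP/NP   >S
    [0,1] "this" : (PP/S)/NP
    [1,3] S/NP   <
      [1,2] "city" : S
      [2,3] "some" : (S/NP)\S
  [3,6] S\(PP/NP)   <
    [3,5] PP   >
      [3,4] "park" : PP/NP
      [4,5] "no" : NP
    [5,6] "slowly" : (S\(PP/NP))\PP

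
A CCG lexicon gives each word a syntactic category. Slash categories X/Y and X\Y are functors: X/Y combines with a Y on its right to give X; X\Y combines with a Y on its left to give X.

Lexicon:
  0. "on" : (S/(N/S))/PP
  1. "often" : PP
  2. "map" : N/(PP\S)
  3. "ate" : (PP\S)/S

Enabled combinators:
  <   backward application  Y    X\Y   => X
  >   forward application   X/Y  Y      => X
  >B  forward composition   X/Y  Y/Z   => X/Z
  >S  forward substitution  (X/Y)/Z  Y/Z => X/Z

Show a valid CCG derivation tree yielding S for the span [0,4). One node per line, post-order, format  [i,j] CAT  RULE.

[0,4] S   >
  [0,2] S/(N/S)   >
    [0,1] "on" : (S/(N/S))/PP
    [1,2] "often" : PP
  [2,4] N/S   >B
    [2,3] "map" : N/(PP\S)
    [3,4] "ate" : (PP\S)/S

[0,1] (S/(N/S))/PP  lex  "on"
[1,2] PP  lex  "often"
[0,2] S/(N/S)  >  k=1
[2,3] N/(PP\S)  lex  "map"
[3,4] (PP\S)/S  lex  "ate"
[2,4] N/S  >B  k=3
[0,4] S  >  k=2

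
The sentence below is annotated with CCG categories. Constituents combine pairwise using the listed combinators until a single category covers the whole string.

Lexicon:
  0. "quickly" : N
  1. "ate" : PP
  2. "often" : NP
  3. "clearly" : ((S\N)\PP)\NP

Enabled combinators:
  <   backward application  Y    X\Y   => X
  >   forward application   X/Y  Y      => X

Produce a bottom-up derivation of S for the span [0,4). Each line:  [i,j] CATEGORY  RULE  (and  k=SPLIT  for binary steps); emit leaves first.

[0,1] N  lex  "quickly"
[1,2] PP  lex  "ate"
[2,3] NP  lex  "often"
[3,4] ((S\N)\PP)\NP  lex  "clearly"
[2,4] (S\N)\PP  <  k=3
[1,4] S\N  <  k=2
[0,4] S  <  k=1

[0,4] S   <
  [0,1] "quickly" : N
  [1,4] S\N   <
    [1,2] "ate" : PP
    [2,4] (S\N)\PP   <
      [2,3] "often" : NP
      [3,4] "clearly" : ((S\N)\PP)\NP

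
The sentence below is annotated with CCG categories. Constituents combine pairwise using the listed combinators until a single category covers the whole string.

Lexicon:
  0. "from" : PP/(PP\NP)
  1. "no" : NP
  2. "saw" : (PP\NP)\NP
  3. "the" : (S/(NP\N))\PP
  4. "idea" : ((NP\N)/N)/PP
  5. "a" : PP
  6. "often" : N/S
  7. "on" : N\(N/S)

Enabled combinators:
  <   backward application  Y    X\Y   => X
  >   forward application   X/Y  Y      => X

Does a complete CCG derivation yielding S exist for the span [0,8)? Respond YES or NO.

YES

[0,8] S   >
  [0,4] S/(NP\N)   <
    [0,3] PP   >
      [0,1] "from" : PP/(PP\NP)
      [1,3] PP\NP   <
        [1,2] "no" : NP
        [2,3] "saw" : (PP\NP)\NP
    [3,4] "the" : (S/(NP\N))\PP
  [4,8] NP\N   >
    [4,6] (NP\N)/N   >
      [4,5] "idea" : ((NP\N)/N)/PP
      [5,6] "a" : PP
    [6,8] N   <
      [6,7] "often" : N/S
      [7,8] "on" : N\(N/S)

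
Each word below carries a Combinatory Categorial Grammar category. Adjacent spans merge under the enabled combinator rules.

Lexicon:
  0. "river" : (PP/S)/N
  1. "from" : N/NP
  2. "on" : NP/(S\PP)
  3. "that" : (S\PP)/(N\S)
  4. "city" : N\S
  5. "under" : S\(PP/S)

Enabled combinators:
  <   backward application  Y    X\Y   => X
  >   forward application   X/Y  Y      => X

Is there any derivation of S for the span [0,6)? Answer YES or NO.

YES

[0,6] S   <
  [0,5] PP/S   >
    [0,1] "river" : (PP/S)/N
    [1,5] N   >
      [1,2] "from" : N/NP
      [2,5] NP   >
        [2,3] "on" : NP/(S\PP)
        [3,5] S\PP   >
          [3,4] "that" : (S\PP)/(N\S)
          [4,5] "city" : N\S
  [5,6] "under" : S\(PP/S)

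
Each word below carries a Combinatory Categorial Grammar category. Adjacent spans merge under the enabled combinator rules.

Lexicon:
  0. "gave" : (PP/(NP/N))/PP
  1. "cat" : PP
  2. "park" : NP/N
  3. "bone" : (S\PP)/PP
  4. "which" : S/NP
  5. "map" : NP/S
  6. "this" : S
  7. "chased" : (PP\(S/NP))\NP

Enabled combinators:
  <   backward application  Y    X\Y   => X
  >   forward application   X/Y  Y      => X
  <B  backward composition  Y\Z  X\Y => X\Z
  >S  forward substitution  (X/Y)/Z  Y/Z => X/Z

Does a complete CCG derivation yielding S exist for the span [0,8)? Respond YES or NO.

[0,8] S   <
  [0,3] PP   >
    [0,2] PP/(NP/N)   >
      [0,1] "gave" : (PP/(NP/N))/PP
      [1,2] "cat" : PP
    [2,3] "park" : NP/N
  [3,8] S\PP   >
    [3,4] "bone" : (S\PP)/PP
    [4,8] PP   <
      [4,5] "which" : S/NP
      [5,8] PP\(S/NP)   <
        [5,7] NP   >
          [5,6] "map" : NP/S
          [6,7] "this" : S
        [7,8] "chased" : (PP\(S/NP))\NP

YES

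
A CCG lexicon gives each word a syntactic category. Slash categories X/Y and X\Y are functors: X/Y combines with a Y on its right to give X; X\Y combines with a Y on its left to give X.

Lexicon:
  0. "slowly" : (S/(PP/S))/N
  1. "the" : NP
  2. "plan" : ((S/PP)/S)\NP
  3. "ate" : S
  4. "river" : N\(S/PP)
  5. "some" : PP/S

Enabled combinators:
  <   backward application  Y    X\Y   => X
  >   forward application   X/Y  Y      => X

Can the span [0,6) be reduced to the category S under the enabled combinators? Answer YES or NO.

[0,6] S   >
  [0,5] S/(PP/S)   >
    [0,1] "slowly" : (S/(PP/S))/N
    [1,5] N   <
      [1,4] S/PP   >
        [1,3] (S/PP)/S   <
          [1,2] "the" : NP
          [2,3] "plan" : ((S/PP)/S)\NP
        [3,4] "ate" : S
      [4,5] "river" : N\(S/PP)
  [5,6] "some" : PP/S

YES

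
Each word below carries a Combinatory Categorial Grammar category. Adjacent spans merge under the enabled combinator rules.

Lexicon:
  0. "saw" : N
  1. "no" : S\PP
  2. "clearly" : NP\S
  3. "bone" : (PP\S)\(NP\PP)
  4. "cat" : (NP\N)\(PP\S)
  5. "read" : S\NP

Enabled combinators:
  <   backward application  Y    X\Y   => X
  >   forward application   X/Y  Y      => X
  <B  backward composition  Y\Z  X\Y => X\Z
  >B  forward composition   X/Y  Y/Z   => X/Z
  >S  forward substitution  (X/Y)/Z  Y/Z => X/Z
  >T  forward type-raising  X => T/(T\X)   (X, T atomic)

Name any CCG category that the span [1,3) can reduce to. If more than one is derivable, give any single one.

NP\PP

[0,6] S   <
  [0,5] NP   >
    [0,1] NP/(NP\N)   >T
      [0,1] "saw" : N
    [1,5] NP\N   <
      [1,4] PP\S   <
        [1,3] NP\PP   <B
          [1,2] "no" : S\PP
          [2,3] "clearly" : NP\S
        [3,4] "bone" : (PP\S)\(NP\PP)
      [4,5] "cat" : (NP\N)\(PP\S)
  [5,6] "read" : S\NP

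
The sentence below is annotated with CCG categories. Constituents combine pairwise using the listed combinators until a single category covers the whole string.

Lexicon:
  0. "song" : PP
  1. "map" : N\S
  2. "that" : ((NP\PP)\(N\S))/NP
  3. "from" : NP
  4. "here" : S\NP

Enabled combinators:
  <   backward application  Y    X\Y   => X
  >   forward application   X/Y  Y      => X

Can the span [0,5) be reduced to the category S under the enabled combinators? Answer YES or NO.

YES

[0,5] S   <
  [0,4] NP   <
    [0,1] "song" : PP
    [1,4] NP\PP   <
      [1,2] "map" : N\S
      [2,4] (NP\PP)\(N\S)   >
        [2,3] "that" : ((NP\PP)\(N\S))/NP
        [3,4] "from" : NP
  [4,5] "here" : S\NP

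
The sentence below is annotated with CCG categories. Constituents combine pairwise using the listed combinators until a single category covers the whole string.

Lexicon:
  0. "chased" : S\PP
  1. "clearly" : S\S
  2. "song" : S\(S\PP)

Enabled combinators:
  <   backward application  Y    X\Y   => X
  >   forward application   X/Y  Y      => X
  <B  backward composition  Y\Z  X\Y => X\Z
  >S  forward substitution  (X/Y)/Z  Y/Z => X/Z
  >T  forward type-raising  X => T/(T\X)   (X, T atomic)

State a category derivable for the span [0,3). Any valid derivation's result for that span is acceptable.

S

[0,3] S   <
  [0,2] S\PP   <B
    [0,1] "chased" : S\PP
    [1,2] "clearly" : S\S
  [2,3] "song" : S\(S\PP)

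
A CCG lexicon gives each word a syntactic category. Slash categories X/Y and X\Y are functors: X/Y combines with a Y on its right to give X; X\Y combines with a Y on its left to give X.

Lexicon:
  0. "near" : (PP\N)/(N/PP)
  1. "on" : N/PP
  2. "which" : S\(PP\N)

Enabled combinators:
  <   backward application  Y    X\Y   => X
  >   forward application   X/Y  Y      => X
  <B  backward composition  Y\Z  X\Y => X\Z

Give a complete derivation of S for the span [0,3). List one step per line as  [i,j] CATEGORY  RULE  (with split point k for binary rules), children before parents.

[0,1] (PP\N)/(N/PP)  lex  "near"
[1,2] N/PP  lex  "on"
[0,2] PP\N  >  k=1
[2,3] S\(PP\N)  lex  "which"
[0,3] S  <  k=2

[0,3] S   <
  [0,2] PP\N   >
    [0,1] "near" : (PP\N)/(N/PP)
    [1,2] "on" : N/PP
  [2,3] "which" : S\(PP\N)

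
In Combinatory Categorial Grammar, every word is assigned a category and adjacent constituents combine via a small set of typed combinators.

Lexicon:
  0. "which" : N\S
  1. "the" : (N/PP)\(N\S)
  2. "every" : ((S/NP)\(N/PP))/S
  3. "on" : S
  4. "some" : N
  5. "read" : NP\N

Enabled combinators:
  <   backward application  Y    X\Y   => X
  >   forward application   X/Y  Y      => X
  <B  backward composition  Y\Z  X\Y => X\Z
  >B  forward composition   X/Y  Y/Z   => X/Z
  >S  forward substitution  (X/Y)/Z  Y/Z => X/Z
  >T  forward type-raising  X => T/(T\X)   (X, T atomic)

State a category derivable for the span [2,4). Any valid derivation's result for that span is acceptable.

[0,6] S   >
  [0,4] S/NP   <
    [0,2] N/PP   <
      [0,1] "which" : N\S
      [1,2] "the" : (N/PP)\(N\S)
    [2,4] (S/NP)\(N/PP)   >
      [2,3] "every" : ((S/NP)\(N/PP))/S
      [3,4] "on" : S
  [4,6] NP   >
    [4,5] NP/(NP\N)   >T
      [4,5] "some" : N
    [5,6] "read" : NP\N

(S/NP)\(N/PP)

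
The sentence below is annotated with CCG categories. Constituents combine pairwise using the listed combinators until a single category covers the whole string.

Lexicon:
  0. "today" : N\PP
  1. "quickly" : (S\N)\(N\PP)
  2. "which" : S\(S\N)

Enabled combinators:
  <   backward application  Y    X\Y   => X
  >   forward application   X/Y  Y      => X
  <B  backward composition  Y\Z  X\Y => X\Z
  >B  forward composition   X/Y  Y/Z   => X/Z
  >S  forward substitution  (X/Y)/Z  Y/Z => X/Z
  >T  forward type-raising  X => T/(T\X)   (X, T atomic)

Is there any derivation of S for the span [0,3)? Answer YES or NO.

[0,3] S   <
  [0,2] S\N   <
    [0,1] "today" : N\PP
    [1,2] "quickly" : (S\N)\(N\PP)
  [2,3] "which" : S\(S\N)

YES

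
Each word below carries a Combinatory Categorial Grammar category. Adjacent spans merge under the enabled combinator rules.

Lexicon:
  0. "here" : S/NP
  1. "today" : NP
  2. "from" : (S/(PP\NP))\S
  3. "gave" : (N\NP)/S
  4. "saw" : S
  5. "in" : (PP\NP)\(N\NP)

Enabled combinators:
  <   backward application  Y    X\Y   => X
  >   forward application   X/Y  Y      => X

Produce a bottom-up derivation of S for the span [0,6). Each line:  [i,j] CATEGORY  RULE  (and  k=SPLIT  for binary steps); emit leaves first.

[0,6] S   >
  [0,3] S/(PP\NP)   <
    [0,2] S   >
      [0,1] "here" : S/NP
      [1,2] "today" : NP
    [2,3] "from" : (S/(PP\NP))\S
  [3,6] PP\NP   <
    [3,5] N\NP   >
      [3,4] "gave" : (N\NP)/S
      [4,5] "saw" : S
    [5,6] "in" : (PP\NP)\(N\NP)

[0,1] S/NP  lex  "here"
[1,2] NP  lex  "today"
[0,2] S  >  k=1
[2,3] (S/(PP\NP))\S  lex  "from"
[0,3] S/(PP\NP)  <  k=2
[3,4] (N\NP)/S  lex  "gave"
[4,5] S  lex  "saw"
[3,5] N\NP  >  k=4
[5,6] (PP\NP)\(N\NP)  lex  "in"
[3,6] PP\NP  <  k=5
[0,6] S  >  k=3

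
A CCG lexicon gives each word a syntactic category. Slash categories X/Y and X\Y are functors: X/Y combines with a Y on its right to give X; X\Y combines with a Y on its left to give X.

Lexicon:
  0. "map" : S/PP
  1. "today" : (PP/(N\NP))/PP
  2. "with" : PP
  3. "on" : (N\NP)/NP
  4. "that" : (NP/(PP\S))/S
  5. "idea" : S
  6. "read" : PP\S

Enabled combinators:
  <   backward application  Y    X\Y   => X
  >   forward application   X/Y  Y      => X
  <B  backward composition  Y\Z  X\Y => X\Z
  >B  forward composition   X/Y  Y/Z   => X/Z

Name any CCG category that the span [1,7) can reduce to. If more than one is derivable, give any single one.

[0,7] S   >
  [0,1] "map" : S/PP
  [1,7] PP   >
    [1,4] PP/NP   >B
      [1,3] PP/(N\NP)   >
        [1,2] "today" : (PP/(N\NP))/PP
        [2,3] "with" : PP
      [3,4] "on" : (N\NP)/NP
    [4,7] NP   >
      [4,6] NP/(PP\S)   >
        [4,5] "that" : (NP/(PP\S))/S
        [5,6] "idea" : S
      [6,7] "read" : PP\S

PP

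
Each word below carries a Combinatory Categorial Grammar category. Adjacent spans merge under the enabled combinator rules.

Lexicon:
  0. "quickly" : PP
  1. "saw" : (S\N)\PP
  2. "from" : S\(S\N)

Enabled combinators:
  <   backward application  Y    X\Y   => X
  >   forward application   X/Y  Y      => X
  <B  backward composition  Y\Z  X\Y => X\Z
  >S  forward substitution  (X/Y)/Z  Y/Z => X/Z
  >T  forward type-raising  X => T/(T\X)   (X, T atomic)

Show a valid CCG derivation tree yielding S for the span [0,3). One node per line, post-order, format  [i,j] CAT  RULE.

[0,3] S   <
  [0,1] "quickly" : PP
  [1,3] S\PP   <B
    [1,2] "saw" : (S\N)\PP
    [2,3] "from" : S\(S\N)

[0,1] PP  lex  "quickly"
[1,2] (S\N)\PP  lex  "saw"
[2,3] S\(S\N)  lex  "from"
[1,3] S\PP  <B  k=2
[0,3] S  <  k=1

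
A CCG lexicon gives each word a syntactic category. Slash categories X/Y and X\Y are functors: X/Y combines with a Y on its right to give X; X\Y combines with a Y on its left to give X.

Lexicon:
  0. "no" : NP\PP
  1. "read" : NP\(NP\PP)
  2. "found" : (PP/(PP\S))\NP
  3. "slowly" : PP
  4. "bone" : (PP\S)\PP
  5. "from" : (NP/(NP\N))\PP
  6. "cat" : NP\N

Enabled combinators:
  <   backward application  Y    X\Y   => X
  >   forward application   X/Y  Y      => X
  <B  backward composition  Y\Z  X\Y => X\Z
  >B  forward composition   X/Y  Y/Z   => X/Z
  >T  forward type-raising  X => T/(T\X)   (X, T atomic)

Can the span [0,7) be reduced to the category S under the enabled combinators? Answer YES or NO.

NO

NP\PP NP\(NP\PP) (PP/(PP\S))\NP PP (PP\S)\PP (NP/(NP\N))\PP NP\N
CKY chart[0,7] = {N/(N\NP), NP, NP/(NP\NP), PP/(PP\NP), S/(S\NP)}; S ∉ chart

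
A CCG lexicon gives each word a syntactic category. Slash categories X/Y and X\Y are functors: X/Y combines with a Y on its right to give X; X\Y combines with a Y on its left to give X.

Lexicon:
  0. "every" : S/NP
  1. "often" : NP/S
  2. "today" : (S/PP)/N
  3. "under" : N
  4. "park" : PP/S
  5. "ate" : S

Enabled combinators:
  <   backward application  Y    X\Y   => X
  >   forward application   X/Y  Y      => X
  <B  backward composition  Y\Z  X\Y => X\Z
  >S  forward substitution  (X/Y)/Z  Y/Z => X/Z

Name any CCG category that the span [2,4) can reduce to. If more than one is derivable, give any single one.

S/PP

[0,6] S   >
  [0,1] "every" : S/NP
  [1,6] NP   >
    [1,2] "often" : NP/S
    [2,6] S   >
      [2,4] S/PP   >
        [2,3] "today" : (S/PP)/N
        [3,4] "under" : N
      [4,6] PP   >
        [4,5] "park" : PP/S
        [5,6] "ate" : S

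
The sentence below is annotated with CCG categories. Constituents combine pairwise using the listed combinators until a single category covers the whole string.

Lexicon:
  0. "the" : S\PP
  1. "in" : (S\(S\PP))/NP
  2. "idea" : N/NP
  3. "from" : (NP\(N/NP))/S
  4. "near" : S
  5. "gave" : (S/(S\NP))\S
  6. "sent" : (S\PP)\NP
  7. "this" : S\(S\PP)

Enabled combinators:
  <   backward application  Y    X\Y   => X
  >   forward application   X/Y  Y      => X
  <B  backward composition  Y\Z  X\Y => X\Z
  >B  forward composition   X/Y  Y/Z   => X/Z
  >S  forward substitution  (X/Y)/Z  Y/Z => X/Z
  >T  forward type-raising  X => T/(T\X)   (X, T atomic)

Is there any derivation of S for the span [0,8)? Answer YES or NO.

YES

[0,8] S   <
  [0,1] "the" : S\PP
  [1,8] S\(S\PP)   >
    [1,2] "in" : (S\(S\PP))/NP
    [2,8] NP   <
      [2,3] "idea" : N/NP
      [3,8] NP\(N/NP)   >
        [3,4] "from" : (NP\(N/NP))/S
        [4,8] S   >
          [4,6] S/(S\NP)   <
            [4,5] "near" : S
            [5,6] "gave" : (S/(S\NP))\S
          [6,8] S\NP   <B
            [6,7] "sent" : (S\PP)\NP
            [7,8] "this" : S\(S\PP)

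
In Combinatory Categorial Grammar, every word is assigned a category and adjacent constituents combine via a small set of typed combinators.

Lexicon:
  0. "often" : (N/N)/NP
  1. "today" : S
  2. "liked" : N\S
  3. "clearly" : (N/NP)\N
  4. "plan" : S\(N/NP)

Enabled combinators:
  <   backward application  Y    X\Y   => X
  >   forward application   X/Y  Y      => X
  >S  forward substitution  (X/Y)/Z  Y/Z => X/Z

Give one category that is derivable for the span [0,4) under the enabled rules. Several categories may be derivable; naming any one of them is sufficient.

[0,5] S   <
  [0,4] N/NP   >S
    [0,1] "often" : (N/N)/NP
    [1,4] N/NP   <
      [1,3] N   <
        [1,2] "today" : S
        [2,3] "liked" : N\S
      [3,4] "clearly" : (N/NP)\N
  [4,5] "plan" : S\(N/NP)

N/NP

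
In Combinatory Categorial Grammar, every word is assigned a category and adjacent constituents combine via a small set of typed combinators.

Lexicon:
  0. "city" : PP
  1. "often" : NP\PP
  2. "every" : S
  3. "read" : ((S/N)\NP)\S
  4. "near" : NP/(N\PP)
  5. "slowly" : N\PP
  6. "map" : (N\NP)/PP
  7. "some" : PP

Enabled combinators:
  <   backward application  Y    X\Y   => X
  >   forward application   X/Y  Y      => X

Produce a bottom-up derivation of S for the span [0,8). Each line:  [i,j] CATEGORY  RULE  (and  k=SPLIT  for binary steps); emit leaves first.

[0,8] S   >
  [0,4] S/N   <
    [0,2] NP   <
      [0,1] "city" : PP
      [1,2] "often" : NP\PP
    [2,4] (S/N)\NP   <
      [2,3] "every" : S
      [3,4] "read" : ((S/N)\NP)\S
  [4,8] N   <
    [4,6] NP   >
      [4,5] "near" : NP/(N\PP)
      [5,6] "slowly" : N\PP
    [6,8] N\NP   >
      [6,7] "map" : (N\NP)/PP
      [7,8] "some" : PP

[0,1] PP  lex  "city"
[1,2] NP\PP  lex  "often"
[0,2] NP  <  k=1
[2,3] S  lex  "every"
[3,4] ((S/N)\NP)\S  lex  "read"
[2,4] (S/N)\NP  <  k=3
[0,4] S/N  <  k=2
[4,5] NP/(N\PP)  lex  "near"
[5,6] N\PP  lex  "slowly"
[4,6] NP  >  k=5
[6,7] (N\NP)/PP  lex  "map"
[7,8] PP  lex  "some"
[6,8] N\NP  >  k=7
[4,8] N  <  k=6
[0,8] S  >  k=4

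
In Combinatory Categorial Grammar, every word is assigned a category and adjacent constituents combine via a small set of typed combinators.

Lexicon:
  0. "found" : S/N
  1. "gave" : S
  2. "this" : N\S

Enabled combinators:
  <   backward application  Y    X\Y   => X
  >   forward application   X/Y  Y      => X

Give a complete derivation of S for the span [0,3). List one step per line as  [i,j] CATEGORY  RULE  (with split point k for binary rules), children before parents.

[0,1] S/N  lex  "found"
[1,2] S  lex  "gave"
[2,3] N\S  lex  "this"
[1,3] N  <  k=2
[0,3] S  >  k=1

[0,3] S   >
  [0,1] "found" : S/N
  [1,3] N   <
    [1,2] "gave" : S
    [2,3] "this" : N\S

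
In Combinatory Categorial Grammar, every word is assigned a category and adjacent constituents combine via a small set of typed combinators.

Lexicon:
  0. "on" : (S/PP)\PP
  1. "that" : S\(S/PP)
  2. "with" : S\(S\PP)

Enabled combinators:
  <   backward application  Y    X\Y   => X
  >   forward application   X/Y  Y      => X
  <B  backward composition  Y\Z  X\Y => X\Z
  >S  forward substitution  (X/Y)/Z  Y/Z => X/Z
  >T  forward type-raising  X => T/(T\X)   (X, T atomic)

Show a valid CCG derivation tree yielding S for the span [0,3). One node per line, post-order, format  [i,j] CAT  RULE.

[0,3] S   <
  [0,2] S\PP   <B
    [0,1] "on" : (S/PP)\PP
    [1,2] "that" : S\(S/PP)
  [2,3] "with" : S\(S\PP)

[0,1] (S/PP)\PP  lex  "on"
[1,2] S\(S/PP)  lex  "that"
[0,2] S\PP  <B  k=1
[2,3] S\(S\PP)  lex  "with"
[0,3] S  <  k=2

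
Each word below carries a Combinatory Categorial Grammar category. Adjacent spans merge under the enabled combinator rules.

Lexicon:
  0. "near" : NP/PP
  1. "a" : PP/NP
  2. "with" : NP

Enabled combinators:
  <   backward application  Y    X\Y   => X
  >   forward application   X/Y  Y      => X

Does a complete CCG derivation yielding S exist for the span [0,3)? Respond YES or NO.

NP/PP PP/NP NP
CKY chart[0,3] = {NP}; S ∉ chart

NO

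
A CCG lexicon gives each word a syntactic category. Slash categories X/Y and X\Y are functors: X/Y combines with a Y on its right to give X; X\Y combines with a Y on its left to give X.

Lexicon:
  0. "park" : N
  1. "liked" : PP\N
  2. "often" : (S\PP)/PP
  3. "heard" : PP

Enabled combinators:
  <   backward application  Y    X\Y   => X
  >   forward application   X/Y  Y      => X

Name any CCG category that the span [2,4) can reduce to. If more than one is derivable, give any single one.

S\PP

[0,4] S   <
  [0,2] PP   <
    [0,1] "park" : N
    [1,2] "liked" : PP\N
  [2,4] S\PP   >
    [2,3] "often" : (S\PP)/PP
    [3,4] "heard" : PP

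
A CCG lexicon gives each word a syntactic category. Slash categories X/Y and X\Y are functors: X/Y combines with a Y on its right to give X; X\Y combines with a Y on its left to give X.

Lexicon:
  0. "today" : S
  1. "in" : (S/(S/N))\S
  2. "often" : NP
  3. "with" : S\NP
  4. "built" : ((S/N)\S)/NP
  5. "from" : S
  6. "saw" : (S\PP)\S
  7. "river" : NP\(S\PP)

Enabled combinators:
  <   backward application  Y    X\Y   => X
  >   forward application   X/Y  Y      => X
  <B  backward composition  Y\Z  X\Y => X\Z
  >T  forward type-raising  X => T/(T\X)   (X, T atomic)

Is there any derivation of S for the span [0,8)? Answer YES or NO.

YES

[0,8] S   >
  [0,2] S/(S/N)   <
    [0,1] "today" : S
    [1,2] "in" : (S/(S/N))\S
  [2,8] S/N   <
    [2,4] S   <
      [2,3] "often" : NP
      [3,4] "with" : S\NP
    [4,8] (S/N)\S   >
      [4,5] "built" : ((S/N)\S)/NP
      [5,8] NP   >
        [5,6] NP/(NP\S)   >T
          [5,6] "from" : S
        [6,8] NP\S   <B
          [6,7] "saw" : (S\PP)\S
          [7,8] "river" : NP\(S\PP)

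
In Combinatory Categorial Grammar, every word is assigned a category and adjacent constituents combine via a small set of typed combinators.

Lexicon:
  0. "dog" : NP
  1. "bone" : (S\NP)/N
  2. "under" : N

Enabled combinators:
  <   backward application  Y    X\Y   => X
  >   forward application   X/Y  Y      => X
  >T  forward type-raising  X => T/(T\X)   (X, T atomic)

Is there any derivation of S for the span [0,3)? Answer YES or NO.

YES

[0,3] S   >
  [0,1] S/(S\NP)   >T
    [0,1] "dog" : NP
  [1,3] S\NP   >
    [1,2] "bone" : (S\NP)/N
    [2,3] "under" : N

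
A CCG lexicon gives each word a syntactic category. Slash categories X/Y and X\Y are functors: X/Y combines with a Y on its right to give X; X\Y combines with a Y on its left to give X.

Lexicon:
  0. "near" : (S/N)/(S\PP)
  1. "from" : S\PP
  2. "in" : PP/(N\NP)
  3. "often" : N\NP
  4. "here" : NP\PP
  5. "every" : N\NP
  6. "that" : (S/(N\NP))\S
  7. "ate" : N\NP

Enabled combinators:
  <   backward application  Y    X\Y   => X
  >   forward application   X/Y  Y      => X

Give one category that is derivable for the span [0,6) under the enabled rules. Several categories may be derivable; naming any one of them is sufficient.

[0,8] S   >
  [0,7] S/(N\NP)   <
    [0,6] S   >
      [0,2] S/N   >
        [0,1] "near" : (S/N)/(S\PP)
        [1,2] "from" : S\PP
      [2,6] N   <
        [2,5] NP   <
          [2,4] PP   >
            [2,3] "in" : PP/(N\NP)
            [3,4] "often" : N\NP
          [4,5] "here" : NP\PP
        [5,6] "every" : N\NP
    [6,7] "that" : (S/(N\NP))\S
  [7,8] "ate" : N\NP

S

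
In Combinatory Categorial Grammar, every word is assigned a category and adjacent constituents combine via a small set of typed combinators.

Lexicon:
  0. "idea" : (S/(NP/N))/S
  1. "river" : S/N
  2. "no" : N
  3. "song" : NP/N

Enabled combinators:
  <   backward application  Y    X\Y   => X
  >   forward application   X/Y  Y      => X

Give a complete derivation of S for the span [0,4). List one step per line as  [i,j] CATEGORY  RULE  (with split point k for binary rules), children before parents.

[0,4] S   >
  [0,3] S/(NP/N)   >
    [0,1] "idea" : (S/(NP/N))/S
    [1,3] S   >
      [1,2] "river" : S/N
      [2,3] "no" : N
  [3,4] "song" : NP/N

[0,1] (S/(NP/N))/S  lex  "idea"
[1,2] S/N  lex  "river"
[2,3] N  lex  "no"
[1,3] S  >  k=2
[0,3] S/(NP/N)  >  k=1
[3,4] NP/N  lex  "song"
[0,4] S  >  k=3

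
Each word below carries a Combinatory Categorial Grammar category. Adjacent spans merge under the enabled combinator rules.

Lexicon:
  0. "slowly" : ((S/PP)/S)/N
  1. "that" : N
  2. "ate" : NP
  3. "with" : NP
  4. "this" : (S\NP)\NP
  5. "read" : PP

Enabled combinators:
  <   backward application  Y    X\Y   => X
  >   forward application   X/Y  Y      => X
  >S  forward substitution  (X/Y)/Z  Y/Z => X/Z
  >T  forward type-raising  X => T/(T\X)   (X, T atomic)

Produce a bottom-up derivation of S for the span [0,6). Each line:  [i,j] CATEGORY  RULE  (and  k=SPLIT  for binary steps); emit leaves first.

[0,1] ((S/PP)/S)/N  lex  "slowly"
[1,2] N  lex  "that"
[0,2] (S/PP)/S  >  k=1
[2,3] NP  lex  "ate"
[3,4] NP  lex  "with"
[4,5] (S\NP)\NP  lex  "this"
[3,5] S\NP  <  k=4
[2,5] S  <  k=3
[0,5] S/PP  >  k=2
[5,6] PP  lex  "read"
[0,6] S  >  k=5

[0,6] S   >
  [0,5] S/PP   >
    [0,2] (S/PP)/S   >
      [0,1] "slowly" : ((S/PP)/S)/N
      [1,2] "that" : N
    [2,5] S   <
      [2,3] "ate" : NP
      [3,5] S\NP   <
        [3,4] "with" : NP
        [4,5] "this" : (S\NP)\NP
  [5,6] "read" : PP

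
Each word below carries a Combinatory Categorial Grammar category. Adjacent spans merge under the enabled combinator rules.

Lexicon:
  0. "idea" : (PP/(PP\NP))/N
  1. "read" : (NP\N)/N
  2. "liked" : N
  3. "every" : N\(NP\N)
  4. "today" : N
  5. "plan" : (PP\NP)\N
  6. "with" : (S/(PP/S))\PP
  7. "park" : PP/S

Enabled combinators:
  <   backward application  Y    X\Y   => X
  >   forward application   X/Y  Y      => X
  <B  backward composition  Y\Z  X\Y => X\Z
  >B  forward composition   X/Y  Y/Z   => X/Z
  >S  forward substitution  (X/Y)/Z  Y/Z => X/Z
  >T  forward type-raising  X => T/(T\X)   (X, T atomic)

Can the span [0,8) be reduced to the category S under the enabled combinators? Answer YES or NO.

YES

[0,8] S   >
  [0,7] S/(PP/S)   <
    [0,6] PP   >
      [0,4] PP/(PP\NP)   >
        [0,1] "idea" : (PP/(PP\NP))/N
        [1,4] N   <
          [1,3] NP\N   >
            [1,2] "read" : (NP\N)/N
            [2,3] "liked" : N
          [3,4] "every" : N\(NP\N)
      [4,6] PP\NP   <
        [4,5] "today" : N
        [5,6] "plan" : (PP\NP)\N
    [6,7] "with" : (S/(PP/S))\PP
  [7,8] "park" : PP/S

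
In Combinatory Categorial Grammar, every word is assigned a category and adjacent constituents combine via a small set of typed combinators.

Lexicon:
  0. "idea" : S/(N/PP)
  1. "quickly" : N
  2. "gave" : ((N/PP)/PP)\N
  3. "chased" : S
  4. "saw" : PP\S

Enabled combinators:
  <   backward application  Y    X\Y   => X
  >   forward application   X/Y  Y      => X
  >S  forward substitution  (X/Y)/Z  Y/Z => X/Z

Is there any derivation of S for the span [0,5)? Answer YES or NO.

YES

[0,5] S   >
  [0,1] "idea" : S/(N/PP)
  [1,5] N/PP   >
    [1,3] (N/PP)/PP   <
      [1,2] "quickly" : N
      [2,3] "gave" : ((N/PP)/PP)\N
    [3,5] PP   <
      [3,4] "chased" : S
      [4,5] "saw" : PP\S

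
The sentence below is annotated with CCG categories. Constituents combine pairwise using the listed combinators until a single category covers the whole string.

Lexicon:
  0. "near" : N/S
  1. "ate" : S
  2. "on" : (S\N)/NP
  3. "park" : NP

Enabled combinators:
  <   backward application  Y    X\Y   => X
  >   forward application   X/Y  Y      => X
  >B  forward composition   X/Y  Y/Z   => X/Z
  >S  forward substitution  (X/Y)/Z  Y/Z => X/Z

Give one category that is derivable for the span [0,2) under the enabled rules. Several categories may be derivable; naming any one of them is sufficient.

N

[0,4] S   <
  [0,2] N   >
    [0,1] "near" : N/S
    [1,2] "ate" : S
  [2,4] S\N   >
    [2,3] "on" : (S\N)/NP
    [3,4] "park" : NP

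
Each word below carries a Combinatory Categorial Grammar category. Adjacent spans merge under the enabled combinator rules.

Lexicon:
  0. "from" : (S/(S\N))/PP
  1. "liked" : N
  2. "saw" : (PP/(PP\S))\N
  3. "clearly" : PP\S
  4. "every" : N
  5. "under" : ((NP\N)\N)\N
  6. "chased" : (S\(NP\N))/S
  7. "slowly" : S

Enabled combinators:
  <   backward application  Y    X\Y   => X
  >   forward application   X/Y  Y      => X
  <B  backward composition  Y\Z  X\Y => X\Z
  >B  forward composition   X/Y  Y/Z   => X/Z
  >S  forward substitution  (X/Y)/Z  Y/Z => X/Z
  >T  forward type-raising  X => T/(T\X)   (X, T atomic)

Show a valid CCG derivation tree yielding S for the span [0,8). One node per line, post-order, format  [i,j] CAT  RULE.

[0,1] (S/(S\N))/PP  lex  "from"
[1,2] N  lex  "liked"
[2,3] (PP/(PP\S))\N  lex  "saw"
[1,3] PP/(PP\S)  <  k=2
[3,4] PP\S  lex  "clearly"
[1,4] PP  >  k=3
[0,4] S/(S\N)  >  k=1
[4,5] N  lex  "every"
[5,6] ((NP\N)\N)\N  lex  "under"
[4,6] (NP\N)\N  <  k=5
[6,7] (S\(NP\N))/S  lex  "chased"
[7,8] S  lex  "slowly"
[6,8] S\(NP\N)  >  k=7
[4,8] S\N  <B  k=6
[0,8] S  >  k=4

[0,8] S   >
  [0,4] S/(S\N)   >
    [0,1] "from" : (S/(S\N))/PP
    [1,4] PP   >
      [1,3] PP/(PP\S)   <
        [1,2] "liked" : N
        [2,3] "saw" : (PP/(PP\S))\N
      [3,4] "clearly" : PP\S
  [4,8] S\N   <B
    [4,6] (NP\N)\N   <
      [4,5] "every" : N
      [5,6] "under" : ((NP\N)\N)\N
    [6,8] S\(NP\N)   >
      [6,7] "chased" : (S\(NP\N))/S
      [7,8] "slowly" : S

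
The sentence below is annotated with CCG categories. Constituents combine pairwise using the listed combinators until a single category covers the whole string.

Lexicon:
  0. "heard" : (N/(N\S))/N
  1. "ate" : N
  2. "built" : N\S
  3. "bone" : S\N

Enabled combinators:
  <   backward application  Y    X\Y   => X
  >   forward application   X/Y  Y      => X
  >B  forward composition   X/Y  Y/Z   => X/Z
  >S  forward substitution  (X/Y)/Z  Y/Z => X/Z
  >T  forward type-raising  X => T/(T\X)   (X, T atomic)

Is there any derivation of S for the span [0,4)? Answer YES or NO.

[0,4] S   <
  [0,3] N   >
    [0,2] N/(N\S)   >
      [0,1] "heard" : (N/(N\S))/N
      [1,2] "ate" : N
    [2,3] "built" : N\S
  [3,4] "bone" : S\N

YES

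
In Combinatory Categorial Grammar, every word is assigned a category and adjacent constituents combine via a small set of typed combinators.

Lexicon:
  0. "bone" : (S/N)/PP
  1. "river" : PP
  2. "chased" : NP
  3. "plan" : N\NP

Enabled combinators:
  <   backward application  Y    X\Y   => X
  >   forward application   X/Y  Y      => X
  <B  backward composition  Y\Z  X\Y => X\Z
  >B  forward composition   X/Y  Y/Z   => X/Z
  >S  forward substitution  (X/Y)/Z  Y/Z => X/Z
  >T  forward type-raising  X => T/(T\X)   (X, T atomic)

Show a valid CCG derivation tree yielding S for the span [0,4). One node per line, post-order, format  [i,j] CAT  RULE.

[0,1] (S/N)/PP  lex  "bone"
[1,2] PP  lex  "river"
[0,2] S/N  >  k=1
[2,3] NP  lex  "chased"
[3,4] N\NP  lex  "plan"
[2,4] N  <  k=3
[0,4] S  >  k=2

[0,4] S   >
  [0,2] S/N   >
    [0,1] "bone" : (S/N)/PP
    [1,2] "river" : PP
  [2,4] N   <
    [2,3] "chased" : NP
    [3,4] "plan" : N\NP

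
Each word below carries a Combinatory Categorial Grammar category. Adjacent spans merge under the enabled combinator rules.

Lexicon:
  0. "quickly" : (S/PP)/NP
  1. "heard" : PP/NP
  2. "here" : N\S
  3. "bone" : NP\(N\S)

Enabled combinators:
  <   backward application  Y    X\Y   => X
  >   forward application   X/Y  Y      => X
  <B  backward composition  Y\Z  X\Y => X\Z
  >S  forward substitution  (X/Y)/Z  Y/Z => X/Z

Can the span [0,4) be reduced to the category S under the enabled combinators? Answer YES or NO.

YES

[0,4] S   >
  [0,2] S/NP   >S
    [0,1] "quickly" : (S/PP)/NP
    [1,2] "heard" : PP/NP
  [2,4] NP   <
    [2,3] "here" : N\S
    [3,4] "bone" : NP\(N\S)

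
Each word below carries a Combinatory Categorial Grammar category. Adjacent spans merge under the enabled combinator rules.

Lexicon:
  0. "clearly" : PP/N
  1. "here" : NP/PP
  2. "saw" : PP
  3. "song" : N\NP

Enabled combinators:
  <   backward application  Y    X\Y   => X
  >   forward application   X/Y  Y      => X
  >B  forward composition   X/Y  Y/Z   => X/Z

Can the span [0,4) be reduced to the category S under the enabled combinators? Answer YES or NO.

PP/N NP/PP PP N\NP
CKY chart[0,4] = {PP}; S ∉ chart

NO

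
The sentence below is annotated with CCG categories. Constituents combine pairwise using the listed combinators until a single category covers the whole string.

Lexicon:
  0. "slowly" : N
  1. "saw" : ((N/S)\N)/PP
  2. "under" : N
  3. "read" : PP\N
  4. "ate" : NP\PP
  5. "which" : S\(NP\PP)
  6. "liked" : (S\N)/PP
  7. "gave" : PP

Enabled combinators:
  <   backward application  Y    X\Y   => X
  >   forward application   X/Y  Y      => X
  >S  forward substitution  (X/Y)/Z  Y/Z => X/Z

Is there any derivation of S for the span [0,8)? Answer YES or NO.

YES

[0,8] S   <
  [0,6] N   >
    [0,4] N/S   <
      [0,1] "slowly" : N
      [1,4] (N/S)\N   >
        [1,2] "saw" : ((N/S)\N)/PP
        [2,4] PP   <
          [2,3] "under" : N
          [3,4] "read" : PP\N
    [4,6] S   <
      [4,5] "ate" : NP\PP
      [5,6] "which" : S\(NP\PP)
  [6,8] S\N   >
    [6,7] "liked" : (S\N)/PP
    [7,8] "gave" : PP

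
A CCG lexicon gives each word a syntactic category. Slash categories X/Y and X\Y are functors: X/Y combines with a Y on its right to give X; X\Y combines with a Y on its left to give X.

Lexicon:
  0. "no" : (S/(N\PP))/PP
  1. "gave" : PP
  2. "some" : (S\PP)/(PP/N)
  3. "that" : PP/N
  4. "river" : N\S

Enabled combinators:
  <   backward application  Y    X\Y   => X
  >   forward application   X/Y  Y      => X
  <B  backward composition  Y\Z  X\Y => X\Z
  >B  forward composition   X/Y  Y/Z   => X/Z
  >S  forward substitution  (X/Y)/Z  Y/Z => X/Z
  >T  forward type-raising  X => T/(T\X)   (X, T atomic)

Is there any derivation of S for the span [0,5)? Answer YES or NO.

YES

[0,5] S   >
  [0,2] S/(N\PP)   >
    [0,1] "no" : (S/(N\PP))/PP
    [1,2] "gave" : PP
  [2,5] N\PP   <B
    [2,4] S\PP   >
      [2,3] "some" : (S\PP)/(PP/N)
      [3,4] "that" : PP/N
    [4,5] "river" : N\S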